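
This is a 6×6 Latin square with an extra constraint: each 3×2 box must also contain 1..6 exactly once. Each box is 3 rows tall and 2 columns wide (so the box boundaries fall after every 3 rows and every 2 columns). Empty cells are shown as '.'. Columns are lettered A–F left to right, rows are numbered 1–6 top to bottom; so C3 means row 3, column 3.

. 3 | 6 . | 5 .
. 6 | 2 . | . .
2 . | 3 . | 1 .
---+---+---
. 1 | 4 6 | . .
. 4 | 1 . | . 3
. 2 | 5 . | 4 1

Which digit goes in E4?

E2 = 3: row 2 has {2,6}; col 5 has {1,4,5}; box has {1,5} → only 3 remains.
F2 = 4: row 2 has {2,3,6}; col 6 has {1,3}; box has {1,3,5} → only 4 remains.
B3 = 5: row 3 has {1,2,3}; col 2 has {1,2,3,4,6}; box has {2,3,6} → only 5 remains.
D3 = 4: row 3 has {1,2,3,5}; col 4 has {6}; box has {2,3,6} → only 4 remains.
F3 = 6: row 3 has {1,2,3,4,5}; col 6 has {1,3,4}; box has {1,3,4,5} → only 6 remains.
E4 = 2: row 4 has {1,4,6}; col 5 has {1,3,4,5}; box has {1,3,4} → only 2 remains.

2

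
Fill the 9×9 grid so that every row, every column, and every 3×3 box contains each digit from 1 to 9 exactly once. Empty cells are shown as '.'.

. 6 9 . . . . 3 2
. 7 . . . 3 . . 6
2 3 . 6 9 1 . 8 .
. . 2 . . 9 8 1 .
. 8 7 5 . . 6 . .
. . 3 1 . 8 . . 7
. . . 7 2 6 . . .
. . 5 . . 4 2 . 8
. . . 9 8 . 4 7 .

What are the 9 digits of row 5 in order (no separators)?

187532694

row 3, column 3 = 4: row 3 has {1,2,3,6,8,9}; col 3 has {2,3,5,7,9}; box has {2,3,6,7,9} → only 4 remains.
row 3, column 9 = 5: row 3 has {1,2,3,4,6,8,9}; col 9 has {2,6,7,8}; box has {2,3,6,8} → only 5 remains.
row 5, column 6 = 2: row 5 has {5,6,7,8}; col 6 has {1,3,4,6,8,9}; box has {1,5,8,9} → only 2 remains.
row 8, column 4 = 3: row 8 has {2,4,5,8}; col 4 has {1,5,6,7,9}; box has {2,4,6,7,8,9} → only 3 remains.
row 8, column 5 = 1: row 8 has {2,3,4,5,8}; col 5 has {2,8,9}; box has {2,3,4,6,7,8,9} → only 1 remains.
row 9, column 6 = 5: row 9 has {4,7,8,9}; col 6 has {1,2,3,4,6,8,9}; box has {1,2,3,4,6,7,8,9} → only 5 remains.
row 1, column 6 = 7: row 1 has {2,3,6,9}; col 6 has {1,2,3,4,5,6,8,9}; box has {1,3,6,9} → only 7 remains.
row 1, column 7 = 1: row 1 has {2,3,6,7,9}; col 7 has {2,4,6,8}; box has {2,3,5,6,8} → only 1 remains.
row 2, column 7 = 9: row 2 has {3,6,7}; col 7 has {1,2,4,6,8}; box has {1,2,3,5,6,8} → only 9 remains.
row 2, column 8 = 4: row 2 has {3,6,7,9}; col 8 has {1,3,7,8}; box has {1,2,3,5,6,8,9} → only 4 remains.
row 3, column 7 = 7: row 3 has {1,2,3,4,5,6,8,9}; col 7 has {1,2,4,6,8,9}; box has {1,2,3,4,5,6,8,9} → only 7 remains.
row 4, column 4 = 4: row 4 has {1,2,8,9}; col 4 has {1,3,5,6,7,9}; box has {1,2,5,8,9} → only 4 remains.
row 4, column 9 = 3: row 4 has {1,2,4,8,9}; col 9 has {2,5,6,7,8}; box has {1,6,7,8} → only 3 remains.
row 5, column 5 = 3: row 5 has {2,5,6,7,8}; col 5 has {1,2,8,9}; box has {1,2,4,5,8,9} → only 3 remains.
row 5, column 8 = 9: row 5 has {2,3,5,6,7,8}; col 8 has {1,3,4,7,8}; box has {1,3,6,7,8} → only 9 remains.
row 5, column 9 = 4: row 5 has {2,3,5,6,7,8,9}; col 9 has {2,3,5,6,7,8}; box has {1,3,6,7,8,9} → only 4 remains.
row 6, column 5 = 6: row 6 has {1,3,7,8}; col 5 has {1,2,3,8,9}; box has {1,2,3,4,5,8,9} → only 6 remains.
row 6, column 7 = 5: row 6 has {1,3,6,7,8}; col 7 has {1,2,4,6,7,8,9}; box has {1,3,4,6,7,8,9} → only 5 remains.
row 6, column 8 = 2: row 6 has {1,3,5,6,7,8}; col 8 has {1,3,4,7,8,9}; box has {1,3,4,5,6,7,8,9} → only 2 remains.
row 7, column 7 = 3: row 7 has {2,6,7}; col 7 has {1,2,4,5,6,7,8,9}; box has {2,4,7,8} → only 3 remains.
row 7, column 8 = 5: row 7 has {2,3,6,7}; col 8 has {1,2,3,4,7,8,9}; box has {2,3,4,7,8} → only 5 remains.
row 8, column 2 = 9: row 8 has {1,2,3,4,5,8}; col 2 has {3,6,7,8}; box has {5} → only 9 remains.
row 8, column 8 = 6: row 8 has {1,2,3,4,5,8,9}; col 8 has {1,2,3,4,5,7,8,9}; box has {2,3,4,5,7,8} → only 6 remains.
row 9, column 9 = 1: row 9 has {4,5,7,8,9}; col 9 has {2,3,4,5,6,7,8}; box has {2,3,4,5,6,7,8} → only 1 remains.
row 1, column 4 = 8: row 1 has {1,2,3,6,7,9}; col 4 has {1,3,4,5,6,7,9}; box has {1,3,6,7,9} → only 8 remains.
row 2, column 4 = 2: row 2 has {3,4,6,7,9}; col 4 has {1,3,4,5,6,7,8,9}; box has {1,3,6,7,8,9} → only 2 remains.
row 2, column 5 = 5: row 2 has {2,3,4,6,7,9}; col 5 has {1,2,3,6,8,9}; box has {1,2,3,6,7,8,9} → only 5 remains.
row 4, column 2 = 5: row 4 has {1,2,3,4,8,9}; col 2 has {3,6,7,8,9}; box has {2,3,7,8} → only 5 remains.
row 4, column 5 = 7: row 4 has {1,2,3,4,5,8,9}; col 5 has {1,2,3,5,6,8,9}; box has {1,2,3,4,5,6,8,9} → only 7 remains.
row 5, column 1 = 1: row 5 has {2,3,4,5,6,7,8,9}; col 1 has {2}; box has {2,3,5,7,8} → only 1 remains.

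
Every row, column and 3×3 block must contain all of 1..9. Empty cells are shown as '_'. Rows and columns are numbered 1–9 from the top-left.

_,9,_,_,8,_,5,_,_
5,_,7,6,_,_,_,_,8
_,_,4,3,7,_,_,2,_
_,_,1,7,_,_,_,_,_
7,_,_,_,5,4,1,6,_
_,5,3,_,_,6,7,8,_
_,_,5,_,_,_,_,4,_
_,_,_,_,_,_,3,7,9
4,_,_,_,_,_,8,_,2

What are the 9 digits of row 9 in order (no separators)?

479163852

R5C9 = 3: row 5 has {1,4,5,6,7}; col 9 has {2,8,9}; box has {1,6,7,8} → only 3 remains.
R6C9 = 4: row 6 has {3,5,6,7,8}; col 9 has {2,3,8,9}; box has {1,3,6,7,8} → only 4 remains.
R7C7 = 6: row 7 has {4,5}; col 7 has {1,3,5,7,8}; box has {2,3,4,7,8,9} → only 6 remains.
R7C9 = 1: row 7 has {4,5,6}; col 9 has {2,3,4,8,9}; box has {2,3,4,6,7,8,9} → only 1 remains.
R9C8 = 5: row 9 has {2,4,8}; col 8 has {2,4,6,7,8}; box has {1,2,3,4,6,7,8,9} → only 5 remains.
R3C7 = 9: row 3 has {2,3,4,7}; col 7 has {1,3,5,6,7,8}; box has {2,5,8} → only 9 remains.
R3C9 = 6: row 3 has {2,3,4,7,9}; col 9 has {1,2,3,4,8,9}; box has {2,5,8,9} → only 6 remains.
R4C7 = 2: row 4 has {1,7}; col 7 has {1,3,5,6,7,8,9}; box has {1,3,4,6,7,8} → only 2 remains.
R4C8 = 9: row 4 has {1,2,7}; col 8 has {2,4,5,6,7,8}; box has {1,2,3,4,6,7,8} → only 9 remains.
R4C9 = 5: row 4 has {1,2,7,9}; col 9 has {1,2,3,4,6,8,9}; box has {1,2,3,4,6,7,8,9} → only 5 remains.
R1C9 = 7: row 1 has {5,8,9}; col 9 has {1,2,3,4,5,6,8,9}; box has {2,5,6,8,9} → only 7 remains.
R2C7 = 4: row 2 has {5,6,7,8}; col 7 has {1,2,3,5,6,7,8,9}; box has {2,5,6,7,8,9} → only 4 remains.
R4C5 = 3: row 4 has {1,2,5,7,9}; col 5 has {5,7,8}; box has {4,5,6,7} → only 3 remains.
R4C6 = 8: row 4 has {1,2,3,5,7,9}; col 6 has {4,6}; box has {3,4,5,6,7} → only 8 remains.
R4C1 = 6: row 4 has {1,2,3,5,7,8,9}; col 1 has {4,5,7}; box has {1,3,5,7} → only 6 remains.
R4C2 = 4: row 4 has {1,2,3,5,6,7,8,9}; col 2 has {5,9}; box has {1,3,5,6,7} → only 4 remains.
R1C4 = 4: in row 1, 4 can only go here (every other open cell in that row sees a 4).
R1C3 = 6: in row 1, 6 can only go here (every other open cell in that row sees a 6).
R9C3 = 9: row 9 has {2,4,5,8}; col 3 has {1,3,4,5,6,7}; box has {4,5} → only 9 remains.
R9C4 = 1: row 9 has {2,4,5,8,9}; col 4 has {3,4,6,7}; box has {} → only 1 remains.
R9C5 = 6: row 9 has {1,2,4,5,8,9}; col 5 has {3,5,7,8}; box has {1} → only 6 remains.
R3C6 = 5: in row 3, 5 can only go here (every other open cell in that row sees a 5).
R8C6 = 2: row 8 has {3,7,9}; col 6 has {4,5,6,8}; box has {1,6} → only 2 remains.
R1C6 = 1: row 1 has {4,5,6,7,8,9}; col 6 has {2,4,5,6,8}; box has {3,4,5,6,7,8} → only 1 remains.
R1C8 = 3: row 1 has {1,4,5,6,7,8,9}; col 8 has {2,4,5,6,7,8,9}; box has {2,4,5,6,7,8,9} → only 3 remains.
R2C6 = 9: row 2 has {4,5,6,7,8}; col 6 has {1,2,4,5,6,8}; box has {1,3,4,5,6,7,8} → only 9 remains.
R2C8 = 1: row 2 has {4,5,6,7,8,9}; col 8 has {2,3,4,5,6,7,8,9}; box has {2,3,4,5,6,7,8,9} → only 1 remains.
R7C5 = 9: row 7 has {1,4,5,6}; col 5 has {3,5,6,7,8}; box has {1,2,6} → only 9 remains.
R8C3 = 8: row 8 has {2,3,7,9}; col 3 has {1,3,4,5,6,7,9}; box has {4,5,9} → only 8 remains.
R8C4 = 5: row 8 has {2,3,7,8,9}; col 4 has {1,3,4,6,7}; box has {1,2,6,9} → only 5 remains.
R8C5 = 4: row 8 has {2,3,5,7,8,9}; col 5 has {3,5,6,7,8,9}; box has {1,2,5,6,9} → only 4 remains.
R1C1 = 2: row 1 has {1,3,4,5,6,7,8,9}; col 1 has {4,5,6,7}; box has {4,5,6,7,9} → only 2 remains.
R2C2 = 3: row 2 has {1,4,5,6,7,8,9}; col 2 has {4,5,9}; box has {2,4,5,6,7,9} → only 3 remains.
R2C5 = 2: row 2 has {1,3,4,5,6,7,8,9}; col 5 has {3,4,5,6,7,8,9}; box has {1,3,4,5,6,7,8,9} → only 2 remains.
R5C3 = 2: row 5 has {1,3,4,5,6,7}; col 3 has {1,3,4,5,6,7,8,9}; box has {1,3,4,5,6,7} → only 2 remains.
R5C4 = 9: row 5 has {1,2,3,4,5,6,7}; col 4 has {1,3,4,5,6,7}; box has {3,4,5,6,7,8} → only 9 remains.
R6C1 = 9: row 6 has {3,4,5,6,7,8}; col 1 has {2,4,5,6,7}; box has {1,2,3,4,5,6,7} → only 9 remains.
R6C4 = 2: row 6 has {3,4,5,6,7,8,9}; col 4 has {1,3,4,5,6,7,9}; box has {3,4,5,6,7,8,9} → only 2 remains.
R6C5 = 1: row 6 has {2,3,4,5,6,7,8,9}; col 5 has {2,3,4,5,6,7,8,9}; box has {2,3,4,5,6,7,8,9} → only 1 remains.
R7C1 = 3: row 7 has {1,4,5,6,9}; col 1 has {2,4,5,6,7,9}; box has {4,5,8,9} → only 3 remains.
R7C4 = 8: row 7 has {1,3,4,5,6,9}; col 4 has {1,2,3,4,5,6,7,9}; box has {1,2,4,5,6,9} → only 8 remains.
R7C6 = 7: row 7 has {1,3,4,5,6,8,9}; col 6 has {1,2,4,5,6,8,9}; box has {1,2,4,5,6,8,9} → only 7 remains.
R8C1 = 1: row 8 has {2,3,4,5,7,8,9}; col 1 has {2,3,4,5,6,7,9}; box has {3,4,5,8,9} → only 1 remains.
R8C2 = 6: row 8 has {1,2,3,4,5,7,8,9}; col 2 has {3,4,5,9}; box has {1,3,4,5,8,9} → only 6 remains.
R9C2 = 7: row 9 has {1,2,4,5,6,8,9}; col 2 has {3,4,5,6,9}; box has {1,3,4,5,6,8,9} → only 7 remains.
R9C6 = 3: row 9 has {1,2,4,5,6,7,8,9}; col 6 has {1,2,4,5,6,7,8,9}; box has {1,2,4,5,6,7,8,9} → only 3 remains.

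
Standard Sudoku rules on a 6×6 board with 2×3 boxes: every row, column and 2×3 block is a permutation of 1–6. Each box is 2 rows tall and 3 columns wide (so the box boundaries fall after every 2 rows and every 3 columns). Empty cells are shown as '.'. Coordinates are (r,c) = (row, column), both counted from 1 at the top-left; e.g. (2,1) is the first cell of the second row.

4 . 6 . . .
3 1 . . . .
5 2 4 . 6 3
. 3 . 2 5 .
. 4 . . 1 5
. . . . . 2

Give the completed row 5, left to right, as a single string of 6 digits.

(1,2) = 5 (sole candidate).
(1,6) = 1 (sole candidate).
(2,3) = 2 (sole candidate).
(2,5) = 4 (sole candidate).
(2,6) = 6 (sole candidate).
(3,4) = 1 (sole candidate).
(4,3) = 1 (sole candidate).
(4,6) = 4 (sole candidate).
(5,3) = 3: row 5 has {1,4,5}; col 3 has {1,2,4,6}; box has {4} → only 3 remains.
(5,4) = 6: row 5 has {1,3,4,5}; col 4 has {1,2}; box has {1,2,5} → only 6 remains.
(6,2) = 6 (sole candidate).
(6,3) = 5 (sole candidate).
(6,5) = 3 (sole candidate).
(1,4) = 3 (sole candidate).
(1,5) = 2 (sole candidate).
(2,4) = 5 (sole candidate).
(4,1) = 6 (sole candidate).
(5,1) = 2: row 5 has {1,3,4,5,6}; col 1 has {3,4,5,6}; box has {3,4,5,6} → only 2 remains.

243615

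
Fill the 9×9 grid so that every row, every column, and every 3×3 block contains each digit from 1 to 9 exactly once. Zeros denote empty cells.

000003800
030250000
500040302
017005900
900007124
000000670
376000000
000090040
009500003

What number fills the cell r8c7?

7

r4c9 = 8: row 4 has {1,5,7,9}; col 9 has {2,3,4}; box has {1,2,4,6,7,9} → only 8 remains.
r6c9 = 5: row 6 has {6,7}; col 9 has {2,3,4,8}; box has {1,2,4,6,7,8,9} → only 5 remains.
r4c8 = 3: row 4 has {1,5,7,8,9}; col 8 has {2,4,7}; box has {1,2,4,5,6,7,8,9} → only 3 remains.
r1c8 = 5: in row 1, 5 can only go here (every other open cell in that row sees a 5).
r3c4 = 7: in row 3, 7 can only go here (every other open cell in that row sees a 7).
r7c7 = 5: in row 7, 5 can only go here (every other open cell in that row sees a 5).
r8c4 = 3: in row 8, 3 can only go here (every other open cell in that row sees a 3).
r9c5 = 7: in column 5, 7 can only go here (every other open cell in that column sees a 7).
r9c7 = 2: row 9 has {3,5,7,9}; col 7 has {1,3,5,6,8,9}; box has {3,4,5} → only 2 remains.
r8c7 = 7: row 8 has {3,4,9}; col 7 has {1,2,3,5,6,8,9}; box has {2,3,4,5} → only 7 remains.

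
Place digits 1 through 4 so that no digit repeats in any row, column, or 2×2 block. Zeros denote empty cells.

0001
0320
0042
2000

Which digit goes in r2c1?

r1c1 = 4 (sole candidate).
r1c2 = 2 (sole candidate).
r1c3 = 3 (sole candidate).
r2c1 = 1: row 2 has {2,3}; col 1 has {2,4}; box has {2,3,4} → only 1 remains.

1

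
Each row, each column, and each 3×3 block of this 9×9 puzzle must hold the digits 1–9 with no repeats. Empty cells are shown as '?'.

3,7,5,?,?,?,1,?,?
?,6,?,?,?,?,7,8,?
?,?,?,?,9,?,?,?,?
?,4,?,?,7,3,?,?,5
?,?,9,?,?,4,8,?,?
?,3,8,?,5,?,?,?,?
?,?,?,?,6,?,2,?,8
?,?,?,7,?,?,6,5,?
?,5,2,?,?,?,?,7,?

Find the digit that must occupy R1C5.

8

R4C7 = 9: row 4 has {3,4,5,7}; col 7 has {1,2,6,7,8}; box has {5,8} → only 9 remains.
R6C7 = 4: row 6 has {3,5,8}; col 7 has {1,2,6,7,8,9}; box has {5,8,9} → only 4 remains.
R9C7 = 3: row 9 has {2,5,7}; col 7 has {1,2,4,6,7,8,9}; box has {2,5,6,7,8} → only 3 remains.
R3C7 = 5: row 3 has {9}; col 7 has {1,2,3,4,6,7,8,9}; box has {1,7,8} → only 5 remains.
R3C6 = 7: in row 3, 7 can only go here (every other open cell in that row sees a 7).
R4C4 = 8: in row 4, 8 can only go here (every other open cell in that row sees an 8).
R5C1 = 5: in row 5, 5 can only go here (every other open cell in that row sees a 5).
R5C9 = 7: in row 5, 7 can only go here (every other open cell in that row sees a 7).
R5C8 = 3: in row 5, 3 can only go here (every other open cell in that row sees a 3).
R5C4 = 6: in row 5, 6 can only go here (every other open cell in that row sees a 6).
R6C1 = 7: in row 6, 7 can only go here (every other open cell in that row sees a 7).
R7C3 = 7: in row 7, 7 can only go here (every other open cell in that row sees a 7).
R7C4 = 3: in row 7, 3 can only go here (every other open cell in that row sees a 3).
R3C9 = 3: in row 3, 3 can only go here (every other open cell in that row sees a 3).
R2C5 = 3: in row 2, 3 can only go here (every other open cell in that row sees a 3).
R3C8 = 6: in row 3, 6 can only go here (every other open cell in that row sees a 6).
R1C6 = 6: in row 1, 6 can only go here (every other open cell in that row sees a 6).
R1C5 = 8: in row 1, 8 can only go here (every other open cell in that row sees an 8).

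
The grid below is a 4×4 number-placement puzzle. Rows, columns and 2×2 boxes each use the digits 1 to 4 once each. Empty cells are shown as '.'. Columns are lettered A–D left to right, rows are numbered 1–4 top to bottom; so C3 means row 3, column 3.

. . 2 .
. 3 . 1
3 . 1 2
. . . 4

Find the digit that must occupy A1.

4

D1 = 3: row 1 has {2}; col 4 has {1,2,4}; box has {1,2} → only 3 remains.
C2 = 4: row 2 has {1,3}; col 3 has {1,2}; box has {1,2,3} → only 4 remains.
B3 = 4: row 3 has {1,2,3}; col 2 has {3}; box has {3} → only 4 remains.
C4 = 3: row 4 has {4}; col 3 has {1,2,4}; box has {1,2,4} → only 3 remains.
B1 = 1: row 1 has {2,3}; col 2 has {3,4}; box has {3} → only 1 remains.
A2 = 2: row 2 has {1,3,4}; col 1 has {3}; box has {1,3} → only 2 remains.
A4 = 1: row 4 has {3,4}; col 1 has {2,3}; box has {3,4} → only 1 remains.
B4 = 2: row 4 has {1,3,4}; col 2 has {1,3,4}; box has {1,3,4} → only 2 remains.
A1 = 4: row 1 has {1,2,3}; col 1 has {1,2,3}; box has {1,2,3} → only 4 remains.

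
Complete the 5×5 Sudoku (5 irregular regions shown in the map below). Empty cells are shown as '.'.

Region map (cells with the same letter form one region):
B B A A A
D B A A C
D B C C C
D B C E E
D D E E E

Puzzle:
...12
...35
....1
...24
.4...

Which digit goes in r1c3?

r2c3 = 4: row 2 has {3,5}; col 3 has {}; region has {1,2,3} → only 4 remains.
r3c4 = 4: row 3 has {1}; col 4 has {1,2,3}; region has {1,5} → only 4 remains.
r4c3 = 3: row 4 has {2,4}; col 3 has {4}; region has {1,4,5} → only 3 remains.
r5c4 = 5: row 5 has {4}; col 4 has {1,2,3,4}; region has {2,4} → only 5 remains.
r5c5 = 3: row 5 has {4,5}; col 5 has {1,2,4,5}; region has {2,4,5} → only 3 remains.
r1c3 = 5: row 1 has {1,2}; col 3 has {3,4}; region has {1,2,3,4} → only 5 remains.

5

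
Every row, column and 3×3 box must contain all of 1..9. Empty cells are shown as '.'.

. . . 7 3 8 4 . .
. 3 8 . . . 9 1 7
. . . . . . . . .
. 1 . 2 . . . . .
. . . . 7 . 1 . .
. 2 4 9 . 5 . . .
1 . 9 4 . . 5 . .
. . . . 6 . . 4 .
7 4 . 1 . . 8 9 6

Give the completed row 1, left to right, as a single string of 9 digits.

291738465

r1c3 = 1: in row 1, 1 can only go here (every other open cell in that row sees a 1).
r6c5 = 1: in row 6, 1 can only go here (every other open cell in that row sees a 1).
r3c6 = 1: in row 3, 1 can only go here (every other open cell in that row sees a 1).
r7c2 = 6: in row 7, 6 can only go here (every other open cell in that row sees a 6).
r7c5 = 8: in row 7, 8 can only go here (every other open cell in that row sees an 8).
r4c5 = 4: row 4 has {1,2}; col 5 has {1,3,6,7,8}; box has {1,2,5,7,9} → only 4 remains.
r3c1 = 4: in row 3, 4 can only go here (every other open cell in that row sees a 4).
r2c6 = 4: in row 2, 4 can only go here (every other open cell in that row sees a 4).
r5c9 = 4: in row 5, 4 can only go here (every other open cell in that row sees a 4).
r5c8 = 2: in row 5, 2 can only go here (every other open cell in that row sees a 2).
r8c9 = 1: in row 8, 1 can only go here (every other open cell in that row sees a 1).
r8c6 = 9: in row 8, 9 can only go here (every other open cell in that row sees a 9).
r8c7 = 7: in row 8, 7 can only go here (every other open cell in that row sees a 7).
r7c8 = 3: row 7 has {1,4,5,6,8,9}; col 8 has {1,2,4,9}; box has {1,4,5,6,7,8,9} → only 3 remains.
r7c9 = 2: row 7 has {1,3,4,5,6,8,9}; col 9 has {1,4,6,7}; box has {1,3,4,5,6,7,8,9} → only 2 remains.
r1c9 = 5: row 1 has {1,3,4,7,8}; col 9 has {1,2,4,6,7}; box has {1,4,7,9} → only 5 remains.
r7c6 = 7: row 7 has {1,2,3,4,5,6,8,9}; col 6 has {1,4,5,8,9}; box has {1,4,6,8,9} → only 7 remains.
r1c2 = 9: row 1 has {1,3,4,5,7,8}; col 2 has {1,2,3,4,6}; box has {1,3,4,8} → only 9 remains.
r1c8 = 6: row 1 has {1,3,4,5,7,8,9}; col 8 has {1,2,3,4,9}; box has {1,4,5,7,9} → only 6 remains.
r3c8 = 8: row 3 has {1,4}; col 8 has {1,2,3,4,6,9}; box has {1,4,5,6,7,9} → only 8 remains.
r3c9 = 3: row 3 has {1,4,8}; col 9 has {1,2,4,5,6,7}; box has {1,4,5,6,7,8,9} → only 3 remains.
r6c8 = 7: row 6 has {1,2,4,5,9}; col 8 has {1,2,3,4,6,8,9}; box has {1,2,4} → only 7 remains.
r6c9 = 8: row 6 has {1,2,4,5,7,9}; col 9 has {1,2,3,4,5,6,7}; box has {1,2,4,7} → only 8 remains.
r1c1 = 2: row 1 has {1,3,4,5,6,7,8,9}; col 1 has {1,4,7}; box has {1,3,4,8,9} → only 2 remains.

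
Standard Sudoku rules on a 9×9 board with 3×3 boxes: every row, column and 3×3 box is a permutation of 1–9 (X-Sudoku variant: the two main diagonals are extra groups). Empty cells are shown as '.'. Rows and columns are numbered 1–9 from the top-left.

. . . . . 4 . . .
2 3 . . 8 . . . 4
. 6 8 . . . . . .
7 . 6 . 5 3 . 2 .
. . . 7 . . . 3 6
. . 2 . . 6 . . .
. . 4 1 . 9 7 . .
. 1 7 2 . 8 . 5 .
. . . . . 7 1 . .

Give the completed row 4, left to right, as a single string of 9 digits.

796453821

R2C8 = 7: in row 2, 7 can only go here (every other open cell in that row sees a 7).
R3C1 = 4: in row 3, 4 can only go here (every other open cell in that row sees a 4).
R3C5 = 7: in row 3, 7 can only go here (every other open cell in that row sees a 7).
R1C2 = 7: in row 1, 7 can only go here (every other open cell in that row sees a 7).
R4C9 = 1: in row 4, 1 can only go here (every other open cell in that row sees a 1).
R6C1 = 3: in row 6, 3 can only go here (every other open cell in that row sees a 3).
R6C9 = 7: in row 6, 7 can only go here (every other open cell in that row sees a 7).
R6C5 = 1: in row 6, 1 can only go here (every other open cell in that row sees a 1).
R5C6 = 2: row 5 has {3,6,7}; col 6 has {3,4,6,7,8,9}; box has {1,3,5,6,7} → only 2 remains.
R5C5 = 9: row 5 has {2,3,6,7}; col 5 has {1,5,7,8}; box has {1,2,3,5,6,7}; main diagonal has {3,5,6,7,8}; anti-diagonal has {1,3,4,7} → only 9 remains.
R6C4 = 8: row 6 has {1,2,3,6,7}; col 4 has {1,2,7}; box has {1,2,3,5,6,7,9}; anti-diagonal has {1,3,4,7,9} → only 8 remains.
R9C9 = 2: row 9 has {1,7}; col 9 has {1,4,6,7}; box has {1,5,7}; main diagonal has {3,5,6,7,8,9} → only 2 remains.
R1C1 = 1: row 1 has {4,7}; col 1 has {2,3,4,7}; box has {2,3,4,6,7,8}; main diagonal has {2,3,5,6,7,8,9} → only 1 remains.
R1C9 = 5: row 1 has {1,4,7}; col 9 has {1,2,4,6,7}; box has {4,7}; anti-diagonal has {1,3,4,7,8,9} → only 5 remains.
R3C7 = 2: row 3 has {4,6,7,8}; col 7 has {1,7}; box has {4,5,7}; anti-diagonal has {1,3,4,5,7,8,9} → only 2 remains.
R4C4 = 4: row 4 has {1,2,3,5,6,7}; col 4 has {1,2,7,8}; box has {1,2,3,5,6,7,8,9}; main diagonal has {1,2,3,5,6,7,8,9} → only 4 remains.
R9C1 = 6: row 9 has {1,2,7}; col 1 has {1,2,3,4,7}; box has {1,4,7}; anti-diagonal has {1,2,3,4,5,7,8,9} → only 6 remains.
R1C3 = 9: row 1 has {1,4,5,7}; col 3 has {2,4,6,7,8}; box has {1,2,3,4,6,7,8} → only 9 remains.
R2C3 = 5: row 2 has {2,3,4,7,8}; col 3 has {2,4,6,7,8,9}; box has {1,2,3,4,6,7,8,9} → only 5 remains.
R2C6 = 1: row 2 has {2,3,4,5,7,8}; col 6 has {2,3,4,6,7,8,9}; box has {4,7,8} → only 1 remains.
R3C6 = 5: row 3 has {2,4,6,7,8}; col 6 has {1,2,3,4,6,7,8,9}; box has {1,4,7,8} → only 5 remains.
R5C3 = 1: row 5 has {2,3,6,7,9}; col 3 has {2,4,5,6,7,8,9}; box has {2,3,6,7} → only 1 remains.
R8C1 = 9: row 8 has {1,2,5,7,8}; col 1 has {1,2,3,4,6,7}; box has {1,4,6,7} → only 9 remains.
R8C9 = 3: row 8 has {1,2,5,7,8,9}; col 9 has {1,2,4,5,6,7}; box has {1,2,5,7} → only 3 remains.
R9C3 = 3: row 9 has {1,2,6,7}; col 3 has {1,2,4,5,6,7,8,9}; box has {1,4,6,7,9} → only 3 remains.
R9C4 = 5: row 9 has {1,2,3,6,7}; col 4 has {1,2,4,7,8}; box has {1,2,7,8,9} → only 5 remains.
R9C5 = 4: row 9 has {1,2,3,5,6,7}; col 5 has {1,5,7,8,9}; box has {1,2,5,7,8,9} → only 4 remains.
R3C9 = 9: row 3 has {2,4,5,6,7,8}; col 9 has {1,2,3,4,5,6,7}; box has {2,4,5,7} → only 9 remains.
R7C9 = 8: row 7 has {1,4,7,9}; col 9 has {1,2,3,4,5,6,7,9}; box has {1,2,3,5,7} → only 8 remains.
R8C5 = 6: row 8 has {1,2,3,5,7,8,9}; col 5 has {1,4,5,7,8,9}; box has {1,2,4,5,7,8,9} → only 6 remains.
R8C7 = 4: row 8 has {1,2,3,5,6,7,8,9}; col 7 has {1,2,7}; box has {1,2,3,5,7,8} → only 4 remains.
R9C2 = 8: row 9 has {1,2,3,4,5,6,7}; col 2 has {1,3,6,7}; box has {1,3,4,6,7,9} → only 8 remains.
R9C8 = 9: row 9 has {1,2,3,4,5,6,7,8}; col 8 has {2,3,5,7}; box has {1,2,3,4,5,7,8} → only 9 remains.
R2C7 = 6: row 2 has {1,2,3,4,5,7,8}; col 7 has {1,2,4,7}; box has {2,4,5,7,9} → only 6 remains.
R3C4 = 3: row 3 has {2,4,5,6,7,8,9}; col 4 has {1,2,4,5,7,8}; box has {1,4,5,7,8} → only 3 remains.
R3C8 = 1: row 3 has {2,3,4,5,6,7,8,9}; col 8 has {2,3,5,7,9}; box has {2,4,5,6,7,9} → only 1 remains.
R4C2 = 9: row 4 has {1,2,3,4,5,6,7}; col 2 has {1,3,6,7,8}; box has {1,2,3,6,7} → only 9 remains.
R4C7 = 8: row 4 has {1,2,3,4,5,6,7,9}; col 7 has {1,2,4,6,7}; box has {1,2,3,6,7} → only 8 remains.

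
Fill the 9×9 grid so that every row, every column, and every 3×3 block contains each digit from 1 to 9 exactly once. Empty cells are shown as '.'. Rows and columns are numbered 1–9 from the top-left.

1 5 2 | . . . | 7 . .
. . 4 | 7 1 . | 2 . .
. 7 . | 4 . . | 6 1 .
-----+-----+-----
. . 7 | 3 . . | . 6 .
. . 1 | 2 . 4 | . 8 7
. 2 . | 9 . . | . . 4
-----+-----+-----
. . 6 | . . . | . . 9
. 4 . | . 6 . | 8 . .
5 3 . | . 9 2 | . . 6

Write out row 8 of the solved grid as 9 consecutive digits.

749563821

row 5, column 5 = 5: row 5 has {1,2,4,7,8}; col 5 has {1,6,9}; box has {2,3,4,9} → only 5 remains.
row 8, column 3 = 9: row 8 has {4,6,8}; col 3 has {1,2,4,6,7}; box has {3,4,5,6} → only 9 remains.
row 9, column 3 = 8: row 9 has {2,3,5,6,9}; col 3 has {1,2,4,6,7,9}; box has {3,4,5,6,9} → only 8 remains.
row 9, column 4 = 1: row 9 has {2,3,5,6,8,9}; col 4 has {2,3,4,7,9}; box has {2,6,9} → only 1 remains.
row 9, column 7 = 4: row 9 has {1,2,3,5,6,8,9}; col 7 has {2,6,7,8}; box has {6,8,9} → only 4 remains.
row 9, column 8 = 7: row 9 has {1,2,3,4,5,6,8,9}; col 8 has {1,6,8}; box has {4,6,8,9} → only 7 remains.
row 3, column 3 = 3: row 3 has {1,4,6,7}; col 3 has {1,2,4,6,7,8,9}; box has {1,2,4,5,7} → only 3 remains.
row 4, column 5 = 8: row 4 has {3,6,7}; col 5 has {1,5,6,9}; box has {2,3,4,5,9} → only 8 remains.
row 4, column 6 = 1: row 4 has {3,6,7,8}; col 6 has {2,4}; box has {2,3,4,5,8,9} → only 1 remains.
row 6, column 3 = 5: row 6 has {2,4,9}; col 3 has {1,2,3,4,6,7,8,9}; box has {1,2,7} → only 5 remains.
row 6, column 5 = 7: row 6 has {2,4,5,9}; col 5 has {1,5,6,8,9}; box has {1,2,3,4,5,8,9} → only 7 remains.
row 6, column 6 = 6: row 6 has {2,4,5,7,9}; col 6 has {1,2,4}; box has {1,2,3,4,5,7,8,9} → only 6 remains.
row 6, column 8 = 3: row 6 has {2,4,5,6,7,9}; col 8 has {1,6,7,8}; box has {4,6,7,8} → only 3 remains.
row 7, column 2 = 1: row 7 has {6,9}; col 2 has {2,3,4,5,7}; box has {3,4,5,6,8,9} → only 1 remains.
row 8, column 4 = 5: row 8 has {4,6,8,9}; col 4 has {1,2,3,4,7,9}; box has {1,2,6,9} → only 5 remains.
row 8, column 8 = 2: row 8 has {4,5,6,8,9}; col 8 has {1,3,6,7,8}; box has {4,6,7,8,9} → only 2 remains.
row 1, column 5 = 3: row 1 has {1,2,5,7}; col 5 has {1,5,6,7,8,9}; box has {1,4,7} → only 3 remains.
row 1, column 9 = 8: row 1 has {1,2,3,5,7}; col 9 has {4,6,7,9}; box has {1,2,6,7} → only 8 remains.
row 3, column 5 = 2: row 3 has {1,3,4,6,7}; col 5 has {1,3,5,6,7,8,9}; box has {1,3,4,7} → only 2 remains.
row 3, column 9 = 5: row 3 has {1,2,3,4,6,7}; col 9 has {4,6,7,8,9}; box has {1,2,6,7,8} → only 5 remains.
row 4, column 2 = 9: row 4 has {1,3,6,7,8}; col 2 has {1,2,3,4,5,7}; box has {1,2,5,7} → only 9 remains.
row 4, column 7 = 5: row 4 has {1,3,6,7,8,9}; col 7 has {2,4,6,7,8}; box has {3,4,6,7,8} → only 5 remains.
row 4, column 9 = 2: row 4 has {1,3,5,6,7,8,9}; col 9 has {4,5,6,7,8,9}; box has {3,4,5,6,7,8} → only 2 remains.
row 5, column 2 = 6: row 5 has {1,2,4,5,7,8}; col 2 has {1,2,3,4,5,7,9}; box has {1,2,5,7,9} → only 6 remains.
row 5, column 7 = 9: row 5 has {1,2,4,5,6,7,8}; col 7 has {2,4,5,6,7,8}; box has {2,3,4,5,6,7,8} → only 9 remains.
row 6, column 1 = 8: row 6 has {2,3,4,5,6,7,9}; col 1 has {1,5}; box has {1,2,5,6,7,9} → only 8 remains.
row 6, column 7 = 1: row 6 has {2,3,4,5,6,7,8,9}; col 7 has {2,4,5,6,7,8,9}; box has {2,3,4,5,6,7,8,9} → only 1 remains.
row 7, column 4 = 8: row 7 has {1,6,9}; col 4 has {1,2,3,4,5,7,9}; box has {1,2,5,6,9} → only 8 remains.
row 7, column 5 = 4: row 7 has {1,6,8,9}; col 5 has {1,2,3,5,6,7,8,9}; box has {1,2,5,6,8,9} → only 4 remains.
row 7, column 7 = 3: row 7 has {1,4,6,8,9}; col 7 has {1,2,4,5,6,7,8,9}; box has {2,4,6,7,8,9} → only 3 remains.
row 7, column 8 = 5: row 7 has {1,3,4,6,8,9}; col 8 has {1,2,3,6,7,8}; box has {2,3,4,6,7,8,9} → only 5 remains.
row 8, column 1 = 7: row 8 has {2,4,5,6,8,9}; col 1 has {1,5,8}; box has {1,3,4,5,6,8,9} → only 7 remains.
row 8, column 6 = 3: row 8 has {2,4,5,6,7,8,9}; col 6 has {1,2,4,6}; box has {1,2,4,5,6,8,9} → only 3 remains.
row 8, column 9 = 1: row 8 has {2,3,4,5,6,7,8,9}; col 9 has {2,4,5,6,7,8,9}; box has {2,3,4,5,6,7,8,9} → only 1 remains.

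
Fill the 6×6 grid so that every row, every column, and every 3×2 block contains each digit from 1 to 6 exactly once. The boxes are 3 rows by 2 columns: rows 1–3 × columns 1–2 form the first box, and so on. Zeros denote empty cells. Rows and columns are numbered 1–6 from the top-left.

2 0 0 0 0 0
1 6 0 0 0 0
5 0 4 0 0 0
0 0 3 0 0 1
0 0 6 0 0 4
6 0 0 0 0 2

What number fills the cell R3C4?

1

R3C2 = 3: row 3 has {4,5}; col 2 has {6}; box has {1,2,5,6} → only 3 remains.
R3C6 = 6: row 3 has {3,4,5}; col 6 has {1,2,4}; box has {} → only 6 remains.
R4C1 = 4: row 4 has {1,3}; col 1 has {1,2,5,6}; box has {6} → only 4 remains.
R5C1 = 3: row 5 has {4,6}; col 1 has {1,2,4,5,6}; box has {4,6} → only 3 remains.
R5C5 = 5: row 5 has {3,4,6}; col 5 has {}; box has {1,2,4} → only 5 remains.
R6C5 = 3: row 6 has {2,6}; col 5 has {5}; box has {1,2,4,5} → only 3 remains.
R1C2 = 4: row 1 has {2}; col 2 has {3,6}; box has {1,2,3,5,6} → only 4 remains.
R1C5 = 1: row 1 has {2,4}; col 5 has {3,5}; box has {6} → only 1 remains.
R3C5 = 2: row 3 has {3,4,5,6}; col 5 has {1,3,5}; box has {1,6} → only 2 remains.
R4C5 = 6: row 4 has {1,3,4}; col 5 has {1,2,3,5}; box has {1,2,3,4,5} → only 6 remains.
R1C3 = 5: row 1 has {1,2,4}; col 3 has {3,4,6}; box has {4} → only 5 remains.
R1C6 = 3: row 1 has {1,2,4,5}; col 6 has {1,2,4,6}; box has {1,2,6} → only 3 remains.
R2C3 = 2: row 2 has {1,6}; col 3 has {3,4,5,6}; box has {4,5} → only 2 remains.
R2C4 = 3: row 2 has {1,2,6}; col 4 has {}; box has {2,4,5} → only 3 remains.
R2C5 = 4: row 2 has {1,2,3,6}; col 5 has {1,2,3,5,6}; box has {1,2,3,6} → only 4 remains.
R2C6 = 5: row 2 has {1,2,3,4,6}; col 6 has {1,2,3,4,6}; box has {1,2,3,4,6} → only 5 remains.
R3C4 = 1: row 3 has {2,3,4,5,6}; col 4 has {3}; box has {2,3,4,5} → only 1 remains.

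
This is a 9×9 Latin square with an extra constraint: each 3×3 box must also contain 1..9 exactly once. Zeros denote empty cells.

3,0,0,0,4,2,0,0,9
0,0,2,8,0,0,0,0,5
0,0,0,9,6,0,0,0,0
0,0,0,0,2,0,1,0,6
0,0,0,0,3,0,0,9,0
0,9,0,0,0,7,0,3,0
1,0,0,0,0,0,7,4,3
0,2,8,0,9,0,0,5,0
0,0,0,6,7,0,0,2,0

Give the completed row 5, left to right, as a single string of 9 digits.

281436597

row 2, column 5 = 1: row 2 has {2,5,8}; col 5 has {2,3,4,6,7,9}; box has {2,4,6,8,9} → only 1 remains.
row 2, column 6 = 3: row 2 has {1,2,5,8}; col 6 has {2,7}; box has {1,2,4,6,8,9} → only 3 remains.
row 3, column 6 = 5: row 3 has {6,9}; col 6 has {2,3,7}; box has {1,2,3,4,6,8,9} → only 5 remains.
row 7, column 6 = 8: row 7 has {1,3,4,7}; col 6 has {2,3,5,7}; box has {6,7,9} → only 8 remains.
row 8, column 7 = 6: row 8 has {2,5,8,9}; col 7 has {1,7}; box has {2,3,4,5,7} → only 6 remains.
row 8, column 9 = 1: row 8 has {2,5,6,8,9}; col 9 has {3,5,6,9}; box has {2,3,4,5,6,7} → only 1 remains.
row 9, column 9 = 8: row 9 has {2,6,7}; col 9 has {1,3,5,6,9}; box has {1,2,3,4,5,6,7} → only 8 remains.
row 1, column 4 = 7: row 1 has {2,3,4,9}; col 4 has {6,8,9}; box has {1,2,3,4,5,6,8,9} → only 7 remains.
row 1, column 7 = 8: row 1 has {2,3,4,7,9}; col 7 has {1,6,7}; box has {5,9} → only 8 remains.
row 2, column 7 = 4: row 2 has {1,2,3,5,8}; col 7 has {1,6,7,8}; box has {5,8,9} → only 4 remains.
row 7, column 5 = 5: row 7 has {1,3,4,7,8}; col 5 has {1,2,3,4,6,7,9}; box has {6,7,8,9} → only 5 remains.
row 8, column 6 = 4: row 8 has {1,2,5,6,8,9}; col 6 has {2,3,5,7,8}; box has {5,6,7,8,9} → only 4 remains.
row 9, column 6 = 1: row 9 has {2,6,7,8}; col 6 has {2,3,4,5,7,8}; box has {4,5,6,7,8,9} → only 1 remains.
row 9, column 7 = 9: row 9 has {1,2,6,7,8}; col 7 has {1,4,6,7,8}; box has {1,2,3,4,5,6,7,8} → only 9 remains.
row 4, column 6 = 9: row 4 has {1,2,6}; col 6 has {1,2,3,4,5,7,8}; box has {2,3,7} → only 9 remains.
row 5, column 6 = 6: row 5 has {3,9}; col 6 has {1,2,3,4,5,7,8,9}; box has {2,3,7,9} → only 6 remains.
row 6, column 5 = 8: row 6 has {3,7,9}; col 5 has {1,2,3,4,5,6,7,9}; box has {2,3,6,7,9} → only 8 remains.
row 7, column 2 = 6: row 7 has {1,3,4,5,7,8}; col 2 has {2,9}; box has {1,2,8} → only 6 remains.
row 7, column 3 = 9: row 7 has {1,3,4,5,6,7,8}; col 3 has {2,8}; box has {1,2,6,8} → only 9 remains.
row 7, column 4 = 2: row 7 has {1,3,4,5,6,7,8,9}; col 4 has {6,7,8,9}; box has {1,4,5,6,7,8,9} → only 2 remains.
row 8, column 1 = 7: row 8 has {1,2,4,5,6,8,9}; col 1 has {1,3}; box has {1,2,6,8,9} → only 7 remains.
row 8, column 4 = 3: row 8 has {1,2,4,5,6,7,8,9}; col 4 has {2,6,7,8,9}; box has {1,2,4,5,6,7,8,9} → only 3 remains.
row 2, column 2 = 7: row 2 has {1,2,3,4,5,8}; col 2 has {2,6,9}; box has {2,3} → only 7 remains.
row 2, column 8 = 6: row 2 has {1,2,3,4,5,7,8}; col 8 has {2,3,4,5,9}; box has {4,5,8,9} → only 6 remains.
row 1, column 8 = 1: row 1 has {2,3,4,7,8,9}; col 8 has {2,3,4,5,6,9}; box has {4,5,6,8,9} → only 1 remains.
row 2, column 1 = 9: row 2 has {1,2,3,4,5,6,7,8}; col 1 has {1,3,7}; box has {2,3,7} → only 9 remains.
row 3, column 8 = 7: row 3 has {5,6,9}; col 8 has {1,2,3,4,5,6,9}; box has {1,4,5,6,8,9} → only 7 remains.
row 3, column 9 = 2: row 3 has {5,6,7,9}; col 9 has {1,3,5,6,8,9}; box has {1,4,5,6,7,8,9} → only 2 remains.
row 4, column 8 = 8: row 4 has {1,2,6,9}; col 8 has {1,2,3,4,5,6,7,9}; box has {1,3,6,9} → only 8 remains.
row 6, column 9 = 4: row 6 has {3,7,8,9}; col 9 has {1,2,3,5,6,8,9}; box has {1,3,6,8,9} → only 4 remains.
row 1, column 2 = 5: row 1 has {1,2,3,4,7,8,9}; col 2 has {2,6,7,9}; box has {2,3,7,9} → only 5 remains.
row 1, column 3 = 6: row 1 has {1,2,3,4,5,7,8,9}; col 3 has {2,8,9}; box has {2,3,5,7,9} → only 6 remains.
row 3, column 7 = 3: row 3 has {2,5,6,7,9}; col 7 has {1,4,6,7,8,9}; box has {1,2,4,5,6,7,8,9} → only 3 remains.
row 5, column 9 = 7: row 5 has {3,6,9}; col 9 has {1,2,3,4,5,6,8,9}; box has {1,3,4,6,8,9} → only 7 remains.
row 4, column 3 = 7: in row 4, 7 can only go here (every other open cell in that row sees a 7).
row 4, column 2 = 3: in row 4, 3 can only go here (every other open cell in that row sees a 3).
row 9, column 2 = 4: row 9 has {1,2,6,7,8,9}; col 2 has {2,3,5,6,7,9}; box has {1,2,6,7,8,9} → only 4 remains.
row 9, column 1 = 5: row 9 has {1,2,4,6,7,8,9}; col 1 has {1,3,7,9}; box has {1,2,4,6,7,8,9} → only 5 remains.
row 9, column 3 = 3: row 9 has {1,2,4,5,6,7,8,9}; col 3 has {2,6,7,8,9}; box has {1,2,4,5,6,7,8,9} → only 3 remains.
row 4, column 1 = 4: row 4 has {1,2,3,6,7,8,9}; col 1 has {1,3,5,7,9}; box has {3,7,9} → only 4 remains.
row 4, column 4 = 5: row 4 has {1,2,3,4,6,7,8,9}; col 4 has {2,3,6,7,8,9}; box has {2,3,6,7,8,9} → only 5 remains.
row 6, column 4 = 1: row 6 has {3,4,7,8,9}; col 4 has {2,3,5,6,7,8,9}; box has {2,3,5,6,7,8,9} → only 1 remains.
row 3, column 1 = 8: row 3 has {2,3,5,6,7,9}; col 1 has {1,3,4,5,7,9}; box has {2,3,5,6,7,9} → only 8 remains.
row 3, column 2 = 1: row 3 has {2,3,5,6,7,8,9}; col 2 has {2,3,4,5,6,7,9}; box has {2,3,5,6,7,8,9} → only 1 remains.
row 3, column 3 = 4: row 3 has {1,2,3,5,6,7,8,9}; col 3 has {2,3,6,7,8,9}; box has {1,2,3,5,6,7,8,9} → only 4 remains.
row 5, column 1 = 2: row 5 has {3,6,7,9}; col 1 has {1,3,4,5,7,8,9}; box has {3,4,7,9} → only 2 remains.
row 5, column 2 = 8: row 5 has {2,3,6,7,9}; col 2 has {1,2,3,4,5,6,7,9}; box has {2,3,4,7,9} → only 8 remains.
row 5, column 4 = 4: row 5 has {2,3,6,7,8,9}; col 4 has {1,2,3,5,6,7,8,9}; box has {1,2,3,5,6,7,8,9} → only 4 remains.
row 5, column 7 = 5: row 5 has {2,3,4,6,7,8,9}; col 7 has {1,3,4,6,7,8,9}; box has {1,3,4,6,7,8,9} → only 5 remains.
row 6, column 1 = 6: row 6 has {1,3,4,7,8,9}; col 1 has {1,2,3,4,5,7,8,9}; box has {2,3,4,7,8,9} → only 6 remains.
row 6, column 3 = 5: row 6 has {1,3,4,6,7,8,9}; col 3 has {2,3,4,6,7,8,9}; box has {2,3,4,6,7,8,9} → only 5 remains.
row 6, column 7 = 2: row 6 has {1,3,4,5,6,7,8,9}; col 7 has {1,3,4,5,6,7,8,9}; box has {1,3,4,5,6,7,8,9} → only 2 remains.
row 5, column 3 = 1: row 5 has {2,3,4,5,6,7,8,9}; col 3 has {2,3,4,5,6,7,8,9}; box has {2,3,4,5,6,7,8,9} → only 1 remains.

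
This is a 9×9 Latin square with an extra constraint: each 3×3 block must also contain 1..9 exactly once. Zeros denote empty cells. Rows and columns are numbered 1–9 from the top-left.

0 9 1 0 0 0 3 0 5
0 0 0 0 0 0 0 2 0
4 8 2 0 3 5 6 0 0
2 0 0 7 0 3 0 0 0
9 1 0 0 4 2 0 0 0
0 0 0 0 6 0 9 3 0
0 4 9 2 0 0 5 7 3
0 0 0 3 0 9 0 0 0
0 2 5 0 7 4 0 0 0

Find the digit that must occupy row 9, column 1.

3

row 1, column 5 = 2: in row 1, 2 can only go here (every other open cell in that row sees a 2).
row 3, column 9 = 7: in row 3, 7 can only go here (every other open cell in that row sees a 7).
row 4, column 5 = 9: in row 4, 9 can only go here (every other open cell in that row sees a 9).
row 5, column 3 = 3: in row 5, 3 can only go here (every other open cell in that row sees a 3).
row 5, column 7 = 7: in row 5, 7 can only go here (every other open cell in that row sees a 7).
row 6, column 9 = 2: in row 6, 2 can only go here (every other open cell in that row sees a 2).
row 6, column 3 = 4: in row 6, 4 can only go here (every other open cell in that row sees a 4).
row 8, column 7 = 2: in row 8, 2 can only go here (every other open cell in that row sees a 2).
row 8, column 5 = 5: in row 8, 5 can only go here (every other open cell in that row sees a 5).
row 9, column 1 = 3: in row 9, 3 can only go here (every other open cell in that row sees a 3).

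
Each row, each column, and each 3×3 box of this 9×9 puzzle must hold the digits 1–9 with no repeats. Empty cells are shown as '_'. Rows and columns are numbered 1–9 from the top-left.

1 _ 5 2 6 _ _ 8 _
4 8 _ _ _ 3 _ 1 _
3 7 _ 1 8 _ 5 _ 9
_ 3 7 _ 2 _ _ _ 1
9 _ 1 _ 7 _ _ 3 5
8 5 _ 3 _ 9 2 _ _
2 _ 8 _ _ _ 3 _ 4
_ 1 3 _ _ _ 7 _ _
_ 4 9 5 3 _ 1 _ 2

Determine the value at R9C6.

R1C2 = 9 (sole candidate).
R1C7 = 4 (sole candidate).
R2C7 = 6 (sole candidate).
R2C9 = 7 (sole candidate).
R3C6 = 4 (sole candidate).
R3C8 = 2 (sole candidate).
R4C1 = 6 (sole candidate).
R5C2 = 2 (sole candidate).
R5C7 = 8 (sole candidate).
R6C3 = 4 (sole candidate).
R6C5 = 1 (sole candidate).
R6C9 = 6 (sole candidate).
R7C2 = 6 (sole candidate).
R7C5 = 9 (sole candidate).
R7C8 = 5 (sole candidate).
R8C1 = 5 (sole candidate).
R8C5 = 4 (sole candidate).
R8C9 = 8 (sole candidate).
R9C1 = 7 (sole candidate).
R9C8 = 6 (sole candidate).
R1C6 = 7 (sole candidate).
R1C9 = 3 (sole candidate).
R2C3 = 2 (sole candidate).
R2C4 = 9 (sole candidate).
R2C5 = 5 (sole candidate).
R3C3 = 6 (sole candidate).
R4C7 = 9 (sole candidate).
R4C8 = 4 (sole candidate).
R5C6 = 6 (sole candidate).
R6C8 = 7 (sole candidate).
R7C4 = 7 (sole candidate).
R7C6 = 1 (sole candidate).
R8C4 = 6 (sole candidate).
R8C6 = 2 (sole candidate).
R8C8 = 9 (sole candidate).
R9C6 = 8: row 9 has {1,2,3,4,5,6,7,9}; col 6 has {1,2,3,4,6,7,9}; box has {1,2,3,4,5,6,7,9} → only 8 remains.

8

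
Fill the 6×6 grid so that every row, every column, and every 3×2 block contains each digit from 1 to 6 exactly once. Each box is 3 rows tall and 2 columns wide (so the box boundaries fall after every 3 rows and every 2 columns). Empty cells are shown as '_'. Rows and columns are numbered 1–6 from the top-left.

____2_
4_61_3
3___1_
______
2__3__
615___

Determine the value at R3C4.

2

R2C5 = 5: row 2 has {1,3,4,6}; col 5 has {1,2}; box has {1,2,3} → only 5 remains.
R4C1 = 5: row 4 has {}; col 1 has {2,3,4,6}; box has {1,2,6} → only 5 remains.
R5C2 = 4: row 5 has {2,3}; col 2 has {1}; box has {1,2,5,6} → only 4 remains.
R5C3 = 1: row 5 has {2,3,4}; col 3 has {5,6}; box has {3,5} → only 1 remains.
R5C5 = 6: row 5 has {1,2,3,4}; col 5 has {1,2,5}; box has {} → only 6 remains.
R5C6 = 5: row 5 has {1,2,3,4,6}; col 6 has {3}; box has {6} → only 5 remains.
R1C1 = 1: row 1 has {2}; col 1 has {2,3,4,5,6}; box has {3,4} → only 1 remains.
R2C2 = 2: row 2 has {1,3,4,5,6}; col 2 has {1,4}; box has {1,3,4} → only 2 remains.
R4C2 = 3: row 4 has {5}; col 2 has {1,2,4}; box has {1,2,4,5,6} → only 3 remains.
R4C5 = 4: row 4 has {3,5}; col 5 has {1,2,5,6}; box has {5,6} → only 4 remains.
R6C5 = 3: row 6 has {1,5,6}; col 5 has {1,2,4,5,6}; box has {4,5,6} → only 3 remains.
R6C6 = 2: row 6 has {1,3,5,6}; col 6 has {3,5}; box has {3,4,5,6} → only 2 remains.
R4C3 = 2: row 4 has {3,4,5}; col 3 has {1,5,6}; box has {1,3,5} → only 2 remains.
R4C4 = 6: row 4 has {2,3,4,5}; col 4 has {1,3}; box has {1,2,3,5} → only 6 remains.
R4C6 = 1: row 4 has {2,3,4,5,6}; col 6 has {2,3,5}; box has {2,3,4,5,6} → only 1 remains.
R6C4 = 4: row 6 has {1,2,3,5,6}; col 4 has {1,3,6}; box has {1,2,3,5,6} → only 4 remains.
R1C4 = 5: row 1 has {1,2}; col 4 has {1,3,4,6}; box has {1,6} → only 5 remains.
R3C3 = 4: row 3 has {1,3}; col 3 has {1,2,5,6}; box has {1,5,6} → only 4 remains.
R3C4 = 2: row 3 has {1,3,4}; col 4 has {1,3,4,5,6}; box has {1,4,5,6} → only 2 remains.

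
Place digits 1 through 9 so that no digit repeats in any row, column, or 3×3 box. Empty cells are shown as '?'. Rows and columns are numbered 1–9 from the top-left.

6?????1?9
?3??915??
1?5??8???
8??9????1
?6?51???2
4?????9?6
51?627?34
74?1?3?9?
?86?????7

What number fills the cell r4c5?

r2c1 = 2: row 2 has {1,3,5,9}; col 1 has {1,4,5,6,7,8}; box has {1,3,5,6} → only 2 remains.
r2c9 = 8: row 2 has {1,2,3,5,9}; col 9 has {1,2,4,6,7,9}; box has {1,5,9} → only 8 remains.
r3c9 = 3: row 3 has {1,5,8}; col 9 has {1,2,4,6,7,8,9}; box has {1,5,8,9} → only 3 remains.
r5c6 = 4: row 5 has {1,2,5,6}; col 6 has {1,3,7,8}; box has {1,5,9} → only 4 remains.
r6c6 = 2: row 6 has {4,6,9}; col 6 has {1,3,4,7,8}; box has {1,4,5,9} → only 2 remains.
r7c3 = 9: row 7 has {1,2,3,4,5,6,7}; col 3 has {5,6}; box has {1,4,5,6,7,8} → only 9 remains.
r7c7 = 8: row 7 has {1,2,3,4,5,6,7,9}; col 7 has {1,5,9}; box has {3,4,7,9} → only 8 remains.
r8c3 = 2: row 8 has {1,3,4,7,9}; col 3 has {5,6,9}; box has {1,4,5,6,7,8,9} → only 2 remains.
r8c7 = 6: row 8 has {1,2,3,4,7,9}; col 7 has {1,5,8,9}; box has {3,4,7,8,9} → only 6 remains.
r8c9 = 5: row 8 has {1,2,3,4,6,7,9}; col 9 has {1,2,3,4,6,7,8,9}; box has {3,4,6,7,8,9} → only 5 remains.
r9c1 = 3: row 9 has {6,7,8}; col 1 has {1,2,4,5,6,7,8}; box has {1,2,4,5,6,7,8,9} → only 3 remains.
r9c4 = 4: row 9 has {3,6,7,8}; col 4 has {1,5,6,9}; box has {1,2,3,6,7} → only 4 remains.
r9c5 = 5: row 9 has {3,4,6,7,8}; col 5 has {1,2,9}; box has {1,2,3,4,6,7} → only 5 remains.
r9c6 = 9: row 9 has {3,4,5,6,7,8}; col 6 has {1,2,3,4,7,8}; box has {1,2,3,4,5,6,7} → only 9 remains.
r9c7 = 2: row 9 has {3,4,5,6,7,8,9}; col 7 has {1,5,6,8,9}; box has {3,4,5,6,7,8,9} → only 2 remains.
r9c8 = 1: row 9 has {2,3,4,5,6,7,8,9}; col 8 has {3,9}; box has {2,3,4,5,6,7,8,9} → only 1 remains.
r1c2 = 7: row 1 has {1,6,9}; col 2 has {1,3,4,6,8}; box has {1,2,3,5,6} → only 7 remains.
r1c6 = 5: row 1 has {1,6,7,9}; col 6 has {1,2,3,4,7,8,9}; box has {1,8,9} → only 5 remains.
r2c3 = 4: row 2 has {1,2,3,5,8,9}; col 3 has {2,5,6,9}; box has {1,2,3,5,6,7} → only 4 remains.
r2c4 = 7: row 2 has {1,2,3,4,5,8,9}; col 4 has {1,4,5,6,9}; box has {1,5,8,9} → only 7 remains.
r2c8 = 6: row 2 has {1,2,3,4,5,7,8,9}; col 8 has {1,3,9}; box has {1,3,5,8,9} → only 6 remains.
r3c2 = 9: row 3 has {1,3,5,8}; col 2 has {1,3,4,6,7,8}; box has {1,2,3,4,5,6,7} → only 9 remains.
r3c4 = 2: row 3 has {1,3,5,8,9}; col 4 has {1,4,5,6,7,9}; box has {1,5,7,8,9} → only 2 remains.
r4c6 = 6: row 4 has {1,8,9}; col 6 has {1,2,3,4,5,7,8,9}; box has {1,2,4,5,9} → only 6 remains.
r5c1 = 9: row 5 has {1,2,4,5,6}; col 1 has {1,2,3,4,5,6,7,8}; box has {4,6,8} → only 9 remains.
r6c2 = 5: row 6 has {2,4,6,9}; col 2 has {1,3,4,6,7,8,9}; box has {4,6,8,9} → only 5 remains.
r8c5 = 8: row 8 has {1,2,3,4,5,6,7,9}; col 5 has {1,2,5,9}; box has {1,2,3,4,5,6,7,9} → only 8 remains.
r1c3 = 8: row 1 has {1,5,6,7,9}; col 3 has {2,4,5,6,9}; box has {1,2,3,4,5,6,7,9} → only 8 remains.
r1c4 = 3: row 1 has {1,5,6,7,8,9}; col 4 has {1,2,4,5,6,7,9}; box has {1,2,5,7,8,9} → only 3 remains.
r1c5 = 4: row 1 has {1,3,5,6,7,8,9}; col 5 has {1,2,5,8,9}; box has {1,2,3,5,7,8,9} → only 4 remains.
r1c8 = 2: row 1 has {1,3,4,5,6,7,8,9}; col 8 has {1,3,6,9}; box has {1,3,5,6,8,9} → only 2 remains.
r3c5 = 6: row 3 has {1,2,3,5,8,9}; col 5 has {1,2,4,5,8,9}; box has {1,2,3,4,5,7,8,9} → only 6 remains.
r4c2 = 2: row 4 has {1,6,8,9}; col 2 has {1,3,4,5,6,7,8,9}; box has {4,5,6,8,9} → only 2 remains.
r6c4 = 8: row 6 has {2,4,5,6,9}; col 4 has {1,2,3,4,5,6,7,9}; box has {1,2,4,5,6,9} → only 8 remains.
r6c8 = 7: row 6 has {2,4,5,6,8,9}; col 8 has {1,2,3,6,9}; box has {1,2,6,9} → only 7 remains.
r3c8 = 4: row 3 has {1,2,3,5,6,8,9}; col 8 has {1,2,3,6,7,9}; box has {1,2,3,5,6,8,9} → only 4 remains.
r4c8 = 5: row 4 has {1,2,6,8,9}; col 8 has {1,2,3,4,6,7,9}; box has {1,2,6,7,9} → only 5 remains.
r5c7 = 3: row 5 has {1,2,4,5,6,9}; col 7 has {1,2,5,6,8,9}; box has {1,2,5,6,7,9} → only 3 remains.
r5c8 = 8: row 5 has {1,2,3,4,5,6,9}; col 8 has {1,2,3,4,5,6,7,9}; box has {1,2,3,5,6,7,9} → only 8 remains.
r6c5 = 3: row 6 has {2,4,5,6,7,8,9}; col 5 has {1,2,4,5,6,8,9}; box has {1,2,4,5,6,8,9} → only 3 remains.
r3c7 = 7: row 3 has {1,2,3,4,5,6,8,9}; col 7 has {1,2,3,5,6,8,9}; box has {1,2,3,4,5,6,8,9} → only 7 remains.
r4c5 = 7: row 4 has {1,2,5,6,8,9}; col 5 has {1,2,3,4,5,6,8,9}; box has {1,2,3,4,5,6,8,9} → only 7 remains.

7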